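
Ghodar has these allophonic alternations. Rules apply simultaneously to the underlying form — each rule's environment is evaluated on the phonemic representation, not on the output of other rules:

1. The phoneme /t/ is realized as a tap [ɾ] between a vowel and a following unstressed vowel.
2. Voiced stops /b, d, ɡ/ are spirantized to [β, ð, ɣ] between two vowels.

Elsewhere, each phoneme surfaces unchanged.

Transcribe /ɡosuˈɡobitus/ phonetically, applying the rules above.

[ɡosuˈɣoβiɾus]

/ɡ/ (word-initial) is in the target of rule 2 but the environment (between two vowels) is not met → [ɡ].
/o/ stays [o].
/s/ stays [s].
/u/ (between /s/ and /ɡ/) is unaffected → [u].
/ɡ/ meets the environment for rule 2 (between two vowels) → [ɣ].
/o/ stays [o].
/b/ meets the environment for rule 2 (between two vowels) → [β].
/i/ (between /b/ and /t/) is unaffected → [i].
/t/ meets the environment for rule 1 (between a vowel and a following unstressed vowel) → [ɾ].
/u/ (between /t/ and /s/) is unaffected → [u].
/s/ stays [s].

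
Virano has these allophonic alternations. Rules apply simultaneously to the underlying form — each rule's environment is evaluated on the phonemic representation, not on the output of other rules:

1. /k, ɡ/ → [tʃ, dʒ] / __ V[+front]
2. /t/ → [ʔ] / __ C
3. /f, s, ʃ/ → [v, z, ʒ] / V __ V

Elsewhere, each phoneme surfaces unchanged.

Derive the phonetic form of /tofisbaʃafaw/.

[tovisbaʒavaw]

/t/ — word-initial; rule 2 does not apply here → [t].
/o/ (between /t/ and /f/) is unaffected → [o].
/f/ (between /o/ and /i/) occurs between two vowels → [v] by rule 3.
/i/ — not in any rule's target class → [i].
/s/ (between /i/ and /b/): rule 3 targets it, but not between two vowels → unchanged [s].
/b/ — not in any rule's target class → [b].
/a/ stays [a].
/ʃ/ (between /a/ and /a/) occurs between two vowels → [ʒ] by rule 3.
/a/ — not in any rule's target class → [a].
/f/ meets the environment for rule 3 (between two vowels) → [v].
/a/ (between /f/ and /w/) is unaffected → [a].
/w/ stays [w].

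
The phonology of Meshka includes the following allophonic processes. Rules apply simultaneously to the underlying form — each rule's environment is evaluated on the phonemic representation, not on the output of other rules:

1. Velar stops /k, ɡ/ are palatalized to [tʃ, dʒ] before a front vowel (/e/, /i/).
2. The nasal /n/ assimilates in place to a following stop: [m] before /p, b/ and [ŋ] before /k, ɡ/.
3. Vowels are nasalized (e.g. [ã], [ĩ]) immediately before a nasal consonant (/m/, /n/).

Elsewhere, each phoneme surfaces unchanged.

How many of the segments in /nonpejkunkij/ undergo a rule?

Segments that undergo a rule: /o/ → [õ] (rule 3); /n/ → [m] (rule 2); /u/ → [ũ] (rule 3); /n/ → [ŋ] (rule 2); /k/ → [tʃ] (rule 1).
All other segments surface unchanged.

5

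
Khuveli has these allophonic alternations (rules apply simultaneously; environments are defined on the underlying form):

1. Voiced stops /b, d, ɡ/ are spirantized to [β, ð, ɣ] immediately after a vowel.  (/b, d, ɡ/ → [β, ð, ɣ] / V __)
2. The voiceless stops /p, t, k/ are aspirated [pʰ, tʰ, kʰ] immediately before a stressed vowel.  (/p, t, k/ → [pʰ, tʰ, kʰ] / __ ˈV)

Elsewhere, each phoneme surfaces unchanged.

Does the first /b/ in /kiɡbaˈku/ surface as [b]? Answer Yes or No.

Yes

/b/ (between /ɡ/ and /a/) is in the target of rule 1 but the environment (immediately after a vowel) is not met → [b].
The actual realization is [b], which matches [b].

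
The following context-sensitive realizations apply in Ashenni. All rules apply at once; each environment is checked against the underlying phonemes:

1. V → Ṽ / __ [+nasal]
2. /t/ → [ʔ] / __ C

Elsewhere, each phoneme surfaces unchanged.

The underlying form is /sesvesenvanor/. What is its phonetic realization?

[sesvesẽnvãnor]

/e/ (between /s/ and /s/): rule 1 targets it, but not before a nasal consonant → unchanged [e].
/e/ (between /v/ and /s/): rule 1 targets it, but not before a nasal consonant → unchanged [e].
Rule 1 applies to /e/ (between /s/ and /n/: before a nasal consonant) → [ẽ].
/a/ — between /v/ and /n/, before a nasal consonant — surfaces as [ã] (rule 1).
/o/ (between /n/ and /r/) is in the target of rule 1 but the environment (before a nasal consonant) is not met → [o].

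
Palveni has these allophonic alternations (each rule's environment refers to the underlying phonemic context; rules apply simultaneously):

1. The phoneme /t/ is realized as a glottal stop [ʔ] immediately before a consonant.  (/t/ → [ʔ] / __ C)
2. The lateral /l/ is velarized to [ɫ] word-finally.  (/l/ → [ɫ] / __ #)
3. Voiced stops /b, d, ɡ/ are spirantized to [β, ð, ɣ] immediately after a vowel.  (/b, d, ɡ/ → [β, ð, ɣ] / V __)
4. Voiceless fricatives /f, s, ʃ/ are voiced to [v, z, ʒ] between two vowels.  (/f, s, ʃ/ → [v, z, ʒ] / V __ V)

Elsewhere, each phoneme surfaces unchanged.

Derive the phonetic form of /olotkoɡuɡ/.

/l/ (between /o/ and /o/) is in the target of rule 2 but the environment (word-finally) is not met → [l].
/t/ meets the environment for rule 1 (immediately before a consonant) → [ʔ].
/ɡ/ (between /o/ and /u/) occurs immediately after a vowel → [ɣ] by rule 3.
/ɡ/ meets the environment for rule 3 (immediately after a vowel) → [ɣ].

[oloʔkoɣuɣ]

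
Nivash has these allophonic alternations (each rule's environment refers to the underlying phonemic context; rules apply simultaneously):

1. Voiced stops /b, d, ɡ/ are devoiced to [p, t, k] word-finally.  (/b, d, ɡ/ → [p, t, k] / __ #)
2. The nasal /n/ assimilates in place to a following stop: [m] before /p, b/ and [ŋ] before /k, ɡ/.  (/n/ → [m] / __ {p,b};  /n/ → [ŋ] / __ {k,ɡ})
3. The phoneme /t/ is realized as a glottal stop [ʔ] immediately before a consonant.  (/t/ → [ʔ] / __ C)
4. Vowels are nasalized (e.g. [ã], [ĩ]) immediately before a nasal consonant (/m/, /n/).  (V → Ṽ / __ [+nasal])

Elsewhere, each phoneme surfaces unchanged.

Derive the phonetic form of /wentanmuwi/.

/w/ (word-initial) is unaffected → [w].
/e/ — between /w/ and /n/, before a nasal consonant — surfaces as [ẽ] (rule 4).
/n/ (between /e/ and /t/) fails the environment for rule 2, so it stays [n].
/t/ — between /n/ and /a/; rule 3 does not apply here → [t].
/a/ (between /t/ and /n/) occurs before a nasal consonant → [ã] by rule 4.
/n/ — between /a/ and /m/; rule 2 does not apply here → [n].
/m/ stays [m].
/u/ (between /m/ and /w/) fails the environment for rule 4, so it stays [u].
/w/ stays [w].
/i/ — word-final; rule 4 does not apply here → [i].

[wẽntãnmuwi]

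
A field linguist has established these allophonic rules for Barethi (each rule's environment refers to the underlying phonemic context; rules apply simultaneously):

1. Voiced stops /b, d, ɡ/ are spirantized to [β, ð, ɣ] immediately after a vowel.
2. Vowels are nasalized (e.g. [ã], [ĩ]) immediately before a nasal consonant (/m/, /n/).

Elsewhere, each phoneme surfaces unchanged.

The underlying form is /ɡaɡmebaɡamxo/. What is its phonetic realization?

[ɡaɣmeβaɣãmxo]

/ɡ/ (word-initial): rule 1 targets it, but not immediately after a vowel → unchanged [ɡ].
/a/ (between /ɡ/ and /ɡ/): rule 2 targets it, but not before a nasal consonant → unchanged [a].
/ɡ/ (between /a/ and /m/) occurs immediately after a vowel → [ɣ] by rule 1.
/m/ (between /ɡ/ and /e/) is unaffected → [m].
/e/ — between /m/ and /b/; rule 2 does not apply here → [e].
/b/ — between /e/ and /a/, immediately after a vowel — surfaces as [β] (rule 1).
/a/ (between /b/ and /ɡ/) fails the environment for rule 2, so it stays [a].
/ɡ/ — between /a/ and /a/, immediately after a vowel — surfaces as [ɣ] (rule 1).
/a/ (between /ɡ/ and /m/) occurs before a nasal consonant → [ã] by rule 2.
/m/ (between /a/ and /x/) is unaffected → [m].
/x/ (between /m/ and /o/) is unaffected → [x].
/o/ (word-final) fails the environment for rule 2, so it stays [o].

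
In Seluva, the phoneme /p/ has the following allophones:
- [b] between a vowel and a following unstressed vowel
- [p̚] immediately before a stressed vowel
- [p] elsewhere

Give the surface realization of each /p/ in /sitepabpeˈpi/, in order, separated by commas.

Occurrence 1 (position 5): between a vowel and a following unstressed vowel → [b].
Occurrence 2 (position 8): no conditioning environment matches → elsewhere allophone [p].
Occurrence 3 (position 10): immediately before a stressed vowel → [p̚].

[b], [p], [p̚]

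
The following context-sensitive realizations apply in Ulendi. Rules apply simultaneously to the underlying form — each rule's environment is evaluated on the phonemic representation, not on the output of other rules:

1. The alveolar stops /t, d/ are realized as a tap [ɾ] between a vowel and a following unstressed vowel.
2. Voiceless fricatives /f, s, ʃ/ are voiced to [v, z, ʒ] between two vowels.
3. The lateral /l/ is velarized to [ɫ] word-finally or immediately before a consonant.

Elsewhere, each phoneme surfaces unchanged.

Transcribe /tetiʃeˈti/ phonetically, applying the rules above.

/t/ (word-initial): rule 1 targets it, but not between a vowel and a following unstressed vowel → unchanged [t].
/e/ — not in any rule's target class → [e].
Rule 1 applies to /t/ (between /e/ and /i/: between a vowel and a following unstressed vowel) → [ɾ].
/i/ (between /t/ and /ʃ/): no rule targets it → [i].
/ʃ/ (between /i/ and /e/) occurs between two vowels → [ʒ] by rule 2.
/e/ stays [e].
/t/ (between /e/ and /i/) is in the target of rule 1 but the environment (between a vowel and a following unstressed vowel) is not met → [t].
/i/ (word-final) is unaffected → [i].

[teɾiʒeˈti]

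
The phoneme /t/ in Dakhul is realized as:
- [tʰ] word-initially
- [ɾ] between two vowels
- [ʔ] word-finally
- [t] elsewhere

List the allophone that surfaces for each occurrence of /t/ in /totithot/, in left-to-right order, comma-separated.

Occurrence 1 (position 1): word-initially → [tʰ].
Occurrence 2 (position 3): between two vowels → [ɾ].
Occurrence 3 (position 5): no conditioning environment matches → elsewhere allophone [t].
Occurrence 4 (position 8): word-finally → [ʔ].

[tʰ], [ɾ], [t], [ʔ]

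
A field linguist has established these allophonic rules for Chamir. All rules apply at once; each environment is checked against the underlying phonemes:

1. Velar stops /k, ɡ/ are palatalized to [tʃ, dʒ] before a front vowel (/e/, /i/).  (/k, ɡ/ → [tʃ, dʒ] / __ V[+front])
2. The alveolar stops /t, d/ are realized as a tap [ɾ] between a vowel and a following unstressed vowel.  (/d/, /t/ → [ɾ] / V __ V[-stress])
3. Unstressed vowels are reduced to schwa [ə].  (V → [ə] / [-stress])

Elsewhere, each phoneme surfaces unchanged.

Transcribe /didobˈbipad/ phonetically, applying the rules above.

/d/ (word-initial) is in the target of rule 2 but the environment (between a vowel and a following unstressed vowel) is not met → [d].
/i/ — between /d/ and /d/, in an unstressed syllable — surfaces as [ə] (rule 3).
/d/ (between /i/ and /o/): between a vowel and a following unstressed vowel, so rule 2 applies → [ɾ].
Rule 3 applies to /o/ (between /d/ and /b/: in an unstressed syllable) → [ə].
/b/ (between /o/ and /b/) is unaffected → [b].
/b/ — not in any rule's target class → [b].
/i/ (between /b/ and /p/): rule 3 targets it, but not in an unstressed syllable → unchanged [i].
/p/ (between /i/ and /a/): no rule targets it → [p].
/a/ (between /p/ and /d/): in an unstressed syllable, so rule 3 applies → [ə].
/d/ (word-final): rule 2 targets it, but not between a vowel and a following unstressed vowel → unchanged [d].

[dəɾəbˈbipəd]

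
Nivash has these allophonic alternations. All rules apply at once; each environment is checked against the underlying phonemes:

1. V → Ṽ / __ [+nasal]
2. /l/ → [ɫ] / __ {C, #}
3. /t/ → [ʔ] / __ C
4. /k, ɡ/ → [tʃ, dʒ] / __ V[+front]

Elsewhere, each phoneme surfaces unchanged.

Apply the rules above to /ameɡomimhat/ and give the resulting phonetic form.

[ãmeɡõmĩmhat]

/a/ (word-initial) occurs before a nasal consonant → [ã] by rule 1.
/m/ stays [m].
/e/ (between /m/ and /ɡ/) fails the environment for rule 1, so it stays [e].
/ɡ/ (between /e/ and /o/): rule 4 targets it, but not before a front vowel → unchanged [ɡ].
/o/ (between /ɡ/ and /m/): before a nasal consonant, so rule 1 applies → [õ].
/m/ (between /o/ and /i/) is unaffected → [m].
/i/ (between /m/ and /m/) occurs before a nasal consonant → [ĩ] by rule 1.
/m/ (between /i/ and /h/): no rule targets it → [m].
/h/ (between /m/ and /a/) is unaffected → [h].
/a/ (between /h/ and /t/) fails the environment for rule 1, so it stays [a].
/t/ (word-final) is in the target of rule 3 but the environment (immediately before a consonant) is not met → [t].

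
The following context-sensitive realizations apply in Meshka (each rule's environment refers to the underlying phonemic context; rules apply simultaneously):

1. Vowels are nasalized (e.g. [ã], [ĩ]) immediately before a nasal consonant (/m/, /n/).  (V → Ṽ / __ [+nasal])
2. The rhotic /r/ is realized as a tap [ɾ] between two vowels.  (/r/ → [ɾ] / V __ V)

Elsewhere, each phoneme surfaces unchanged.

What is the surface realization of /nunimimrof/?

[nũnĩmĩmrof]

Rule 1 applies to /u/ (between /n/ and /n/: before a nasal consonant) → [ũ].
/i/ — between /n/ and /m/, before a nasal consonant — surfaces as [ĩ] (rule 1).
/i/ — between /m/ and /m/, before a nasal consonant — surfaces as [ĩ] (rule 1).
/r/ (between /m/ and /o/) fails the environment for rule 2, so it stays [r].
/o/ (between /r/ and /f/): rule 1 targets it, but not before a nasal consonant → unchanged [o].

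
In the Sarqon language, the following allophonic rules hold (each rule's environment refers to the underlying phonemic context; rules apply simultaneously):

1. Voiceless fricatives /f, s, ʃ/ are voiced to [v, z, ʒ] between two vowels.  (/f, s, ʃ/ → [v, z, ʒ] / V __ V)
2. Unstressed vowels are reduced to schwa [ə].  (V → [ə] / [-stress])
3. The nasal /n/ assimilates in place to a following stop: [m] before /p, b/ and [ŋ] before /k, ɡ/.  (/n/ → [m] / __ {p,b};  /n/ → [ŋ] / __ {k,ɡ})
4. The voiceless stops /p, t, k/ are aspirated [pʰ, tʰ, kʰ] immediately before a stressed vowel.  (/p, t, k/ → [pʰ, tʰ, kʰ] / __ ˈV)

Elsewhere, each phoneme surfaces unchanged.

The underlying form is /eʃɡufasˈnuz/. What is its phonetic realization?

Rule 2 applies to /e/ (word-initial: in an unstressed syllable) → [ə].
/ʃ/ — between /e/ and /ɡ/; rule 1 does not apply here → [ʃ].
/ɡ/ (between /ʃ/ and /u/): no rule targets it → [ɡ].
/u/ (between /ɡ/ and /f/) occurs in an unstressed syllable → [ə] by rule 2.
Rule 1 applies to /f/ (between /u/ and /a/: between two vowels) → [v].
/a/ (between /f/ and /s/) occurs in an unstressed syllable → [ə] by rule 2.
/s/ (between /a/ and /n/) is in the target of rule 1 but the environment (between two vowels) is not met → [s].
/n/ (between /s/ and /u/) is in the target of rule 3 but the environment (before a labial or velar stop) is not met → [n].
/u/ (between /n/ and /z/) is in the target of rule 2 but the environment (in an unstressed syllable) is not met → [u].
/z/ (word-final) is unaffected → [z].

[əʃɡəvəsˈnuz]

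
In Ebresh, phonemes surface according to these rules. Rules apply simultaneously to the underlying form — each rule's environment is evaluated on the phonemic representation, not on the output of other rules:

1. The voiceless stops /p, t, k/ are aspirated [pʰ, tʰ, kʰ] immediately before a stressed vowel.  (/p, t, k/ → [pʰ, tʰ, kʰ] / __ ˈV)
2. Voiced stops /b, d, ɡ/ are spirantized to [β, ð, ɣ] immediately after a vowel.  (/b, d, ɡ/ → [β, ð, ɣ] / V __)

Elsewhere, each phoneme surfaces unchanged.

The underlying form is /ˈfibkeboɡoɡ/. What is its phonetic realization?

/f/ (word-initial): no rule targets it → [f].
/i/ (between /f/ and /b/) is unaffected → [i].
/b/ meets the environment for rule 2 (immediately after a vowel) → [β].
/k/ (between /b/ and /e/) is in the target of rule 1 but the environment (immediately before a stressed vowel) is not met → [k].
/e/ (between /k/ and /b/): no rule targets it → [e].
Rule 2 applies to /b/ (between /e/ and /o/: immediately after a vowel) → [β].
/o/ (between /b/ and /ɡ/) is unaffected → [o].
/ɡ/ meets the environment for rule 2 (immediately after a vowel) → [ɣ].
/o/ (between /ɡ/ and /ɡ/) is unaffected → [o].
/ɡ/ (word-final) occurs immediately after a vowel → [ɣ] by rule 2.

[ˈfiβkeβoɣoɣ]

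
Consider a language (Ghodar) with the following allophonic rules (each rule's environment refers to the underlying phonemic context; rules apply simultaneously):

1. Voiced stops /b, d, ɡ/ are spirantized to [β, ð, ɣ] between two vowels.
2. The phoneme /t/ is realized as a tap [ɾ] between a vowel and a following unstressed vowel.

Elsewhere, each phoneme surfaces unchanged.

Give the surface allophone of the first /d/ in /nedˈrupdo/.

[d]

/d/ — between /e/ and /r/; rule 1 does not apply here → [d].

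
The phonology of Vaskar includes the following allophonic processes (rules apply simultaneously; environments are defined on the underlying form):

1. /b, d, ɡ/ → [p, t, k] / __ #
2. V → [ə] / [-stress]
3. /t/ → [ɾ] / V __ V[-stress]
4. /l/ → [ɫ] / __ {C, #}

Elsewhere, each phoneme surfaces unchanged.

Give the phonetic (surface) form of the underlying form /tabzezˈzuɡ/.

/t/ (word-initial): rule 3 targets it, but not between a vowel and a following unstressed vowel → unchanged [t].
/a/ (between /t/ and /b/) occurs in an unstressed syllable → [ə] by rule 2.
/b/ (between /a/ and /z/) is in the target of rule 1 but the environment (word-finally) is not met → [b].
/z/ (between /b/ and /e/): no rule targets it → [z].
Rule 2 applies to /e/ (between /z/ and /z/: in an unstressed syllable) → [ə].
/z/ — not in any rule's target class → [z].
/z/ stays [z].
/u/ (between /z/ and /ɡ/) is in the target of rule 2 but the environment (in an unstressed syllable) is not met → [u].
/ɡ/ meets the environment for rule 1 (word-finally) → [k].

[təbzəzˈzuk]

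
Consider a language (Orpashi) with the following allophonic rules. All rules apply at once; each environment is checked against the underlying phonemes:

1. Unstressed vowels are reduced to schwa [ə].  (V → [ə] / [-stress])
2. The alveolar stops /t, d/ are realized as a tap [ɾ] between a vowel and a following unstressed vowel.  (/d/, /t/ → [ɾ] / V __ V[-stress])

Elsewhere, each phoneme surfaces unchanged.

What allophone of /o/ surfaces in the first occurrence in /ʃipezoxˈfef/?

[ə]

/o/ (between /z/ and /x/) occurs in an unstressed syllable → [ə] by rule 1.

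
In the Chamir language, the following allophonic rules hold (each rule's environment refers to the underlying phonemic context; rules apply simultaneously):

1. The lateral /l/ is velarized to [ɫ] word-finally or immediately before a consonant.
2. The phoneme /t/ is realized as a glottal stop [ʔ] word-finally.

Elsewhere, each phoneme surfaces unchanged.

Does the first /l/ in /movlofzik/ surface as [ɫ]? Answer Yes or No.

/l/ — between /v/ and /o/; rule 1 does not apply here → [l].
The actual realization is [l], not [ɫ].

No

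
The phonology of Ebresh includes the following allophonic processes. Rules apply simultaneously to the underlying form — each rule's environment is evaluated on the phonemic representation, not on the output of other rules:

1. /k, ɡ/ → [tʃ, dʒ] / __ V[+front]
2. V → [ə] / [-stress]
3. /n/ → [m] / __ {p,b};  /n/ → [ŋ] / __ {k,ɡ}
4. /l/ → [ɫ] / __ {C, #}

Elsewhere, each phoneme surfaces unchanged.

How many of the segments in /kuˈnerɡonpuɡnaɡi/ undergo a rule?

7

Segments that undergo a rule: /u/ → [ə] (rule 2); /o/ → [ə] (rule 2); /n/ → [m] (rule 3); /u/ → [ə] (rule 2); /a/ → [ə] (rule 2); /ɡ/ → [dʒ] (rule 1); /i/ → [ə] (rule 2).
All other segments surface unchanged.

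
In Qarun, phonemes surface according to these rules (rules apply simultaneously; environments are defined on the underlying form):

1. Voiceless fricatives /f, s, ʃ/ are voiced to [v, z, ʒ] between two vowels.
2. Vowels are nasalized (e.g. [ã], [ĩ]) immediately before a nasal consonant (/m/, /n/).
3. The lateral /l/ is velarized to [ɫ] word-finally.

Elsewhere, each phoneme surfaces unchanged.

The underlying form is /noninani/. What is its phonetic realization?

[nõnĩnãni]

/n/ (word-initial): no rule targets it → [n].
/o/ (between /n/ and /n/) occurs before a nasal consonant → [õ] by rule 2.
/n/ (between /o/ and /i/) is unaffected → [n].
/i/ — between /n/ and /n/, before a nasal consonant — surfaces as [ĩ] (rule 2).
/n/ stays [n].
Rule 2 applies to /a/ (between /n/ and /n/: before a nasal consonant) → [ã].
/n/ (between /a/ and /i/) is unaffected → [n].
/i/ (word-final) is in the target of rule 2 but the environment (before a nasal consonant) is not met → [i].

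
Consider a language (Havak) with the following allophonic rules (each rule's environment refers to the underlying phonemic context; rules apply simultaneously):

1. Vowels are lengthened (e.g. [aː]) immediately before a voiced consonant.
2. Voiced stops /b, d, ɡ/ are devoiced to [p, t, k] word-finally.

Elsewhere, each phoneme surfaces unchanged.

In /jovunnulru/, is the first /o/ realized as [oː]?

/o/ — between /j/ and /v/, before a voiced consonant — surfaces as [oː] (rule 1).
The actual realization is [oː], which matches [oː].

Yes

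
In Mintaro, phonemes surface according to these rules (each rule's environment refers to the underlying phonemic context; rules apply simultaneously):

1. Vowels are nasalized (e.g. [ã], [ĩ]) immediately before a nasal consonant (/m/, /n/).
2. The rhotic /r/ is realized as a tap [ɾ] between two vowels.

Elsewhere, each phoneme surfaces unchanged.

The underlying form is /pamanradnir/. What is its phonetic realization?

[pãmãnradnir]

/p/ — not in any rule's target class → [p].
/a/ — between /p/ and /m/, before a nasal consonant — surfaces as [ã] (rule 1).
/m/ stays [m].
/a/ (between /m/ and /n/) occurs before a nasal consonant → [ã] by rule 1.
/n/ (between /a/ and /r/) is unaffected → [n].
/r/ — between /n/ and /a/; rule 2 does not apply here → [r].
/a/ (between /r/ and /d/) fails the environment for rule 1, so it stays [a].
/d/ (between /a/ and /n/): no rule targets it → [d].
/n/ — not in any rule's target class → [n].
/i/ (between /n/ and /r/) fails the environment for rule 1, so it stays [i].
/r/ (word-final): rule 2 targets it, but not between two vowels → unchanged [r].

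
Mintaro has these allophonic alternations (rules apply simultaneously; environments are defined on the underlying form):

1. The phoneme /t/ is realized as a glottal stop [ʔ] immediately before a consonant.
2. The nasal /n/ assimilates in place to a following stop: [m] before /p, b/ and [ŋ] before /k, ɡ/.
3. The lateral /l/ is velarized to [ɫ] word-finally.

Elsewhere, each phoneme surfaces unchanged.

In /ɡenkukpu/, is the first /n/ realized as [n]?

No

/n/ (between /e/ and /k/) occurs before a labial or velar stop → [ŋ] by rule 2.
The actual realization is [ŋ], not [n].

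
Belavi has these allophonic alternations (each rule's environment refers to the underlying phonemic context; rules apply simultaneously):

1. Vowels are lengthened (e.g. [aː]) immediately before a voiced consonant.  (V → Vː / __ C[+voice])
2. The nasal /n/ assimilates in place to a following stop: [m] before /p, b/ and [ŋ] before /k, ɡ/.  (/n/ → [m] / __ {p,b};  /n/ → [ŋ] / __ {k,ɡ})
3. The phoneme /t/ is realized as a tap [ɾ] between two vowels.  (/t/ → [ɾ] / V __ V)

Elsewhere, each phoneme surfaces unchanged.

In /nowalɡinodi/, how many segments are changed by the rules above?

Segments that undergo a rule: /o/ → [oː] (rule 1); /a/ → [aː] (rule 1); /i/ → [iː] (rule 1); /o/ → [oː] (rule 1).
All other segments surface unchanged.

4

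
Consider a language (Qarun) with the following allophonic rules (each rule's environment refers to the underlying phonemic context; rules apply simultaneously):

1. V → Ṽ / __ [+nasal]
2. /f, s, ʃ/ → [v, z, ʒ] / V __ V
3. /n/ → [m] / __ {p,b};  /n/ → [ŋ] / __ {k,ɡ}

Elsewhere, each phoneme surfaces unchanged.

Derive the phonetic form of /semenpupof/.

[sẽmẽmpupof]

/s/ (word-initial) fails the environment for rule 2, so it stays [s].
/e/ meets the environment for rule 1 (before a nasal consonant) → [ẽ].
/m/ (between /e/ and /e/) is unaffected → [m].
/e/ meets the environment for rule 1 (before a nasal consonant) → [ẽ].
/n/ (between /e/ and /p/) occurs before a labial or velar stop → [m] by rule 3.
/p/ (between /n/ and /u/): no rule targets it → [p].
/u/ — between /p/ and /p/; rule 1 does not apply here → [u].
/p/ — not in any rule's target class → [p].
/o/ — between /p/ and /f/; rule 1 does not apply here → [o].
/f/ (word-final) is in the target of rule 2 but the environment (between two vowels) is not met → [f].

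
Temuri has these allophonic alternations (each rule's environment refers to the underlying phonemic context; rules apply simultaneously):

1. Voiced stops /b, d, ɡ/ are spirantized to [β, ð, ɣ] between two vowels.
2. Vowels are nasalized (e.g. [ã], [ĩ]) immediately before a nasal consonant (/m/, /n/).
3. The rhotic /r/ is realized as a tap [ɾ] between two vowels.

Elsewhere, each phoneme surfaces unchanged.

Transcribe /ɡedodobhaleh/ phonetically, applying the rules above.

/ɡ/ (word-initial) fails the environment for rule 1, so it stays [ɡ].
/e/ — between /ɡ/ and /d/; rule 2 does not apply here → [e].
/d/ (between /e/ and /o/): between two vowels, so rule 1 applies → [ð].
/o/ — between /d/ and /d/; rule 2 does not apply here → [o].
/d/ (between /o/ and /o/) occurs between two vowels → [ð] by rule 1.
/o/ (between /d/ and /b/) is in the target of rule 2 but the environment (before a nasal consonant) is not met → [o].
/b/ (between /o/ and /h/): rule 1 targets it, but not between two vowels → unchanged [b].
/h/ stays [h].
/a/ (between /h/ and /l/) fails the environment for rule 2, so it stays [a].
/l/ (between /a/ and /e/) is unaffected → [l].
/e/ (between /l/ and /h/): rule 2 targets it, but not before a nasal consonant → unchanged [e].
/h/ — not in any rule's target class → [h].

[ɡeðoðobhaleh]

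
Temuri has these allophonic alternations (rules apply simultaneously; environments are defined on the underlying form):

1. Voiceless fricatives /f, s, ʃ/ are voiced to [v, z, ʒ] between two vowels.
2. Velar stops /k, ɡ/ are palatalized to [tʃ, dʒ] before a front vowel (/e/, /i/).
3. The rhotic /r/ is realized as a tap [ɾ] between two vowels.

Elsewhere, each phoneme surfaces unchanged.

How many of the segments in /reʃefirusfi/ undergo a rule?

Segments that undergo a rule: /ʃ/ → [ʒ] (rule 1); /f/ → [v] (rule 1); /r/ → [ɾ] (rule 3).
All other segments surface unchanged.

3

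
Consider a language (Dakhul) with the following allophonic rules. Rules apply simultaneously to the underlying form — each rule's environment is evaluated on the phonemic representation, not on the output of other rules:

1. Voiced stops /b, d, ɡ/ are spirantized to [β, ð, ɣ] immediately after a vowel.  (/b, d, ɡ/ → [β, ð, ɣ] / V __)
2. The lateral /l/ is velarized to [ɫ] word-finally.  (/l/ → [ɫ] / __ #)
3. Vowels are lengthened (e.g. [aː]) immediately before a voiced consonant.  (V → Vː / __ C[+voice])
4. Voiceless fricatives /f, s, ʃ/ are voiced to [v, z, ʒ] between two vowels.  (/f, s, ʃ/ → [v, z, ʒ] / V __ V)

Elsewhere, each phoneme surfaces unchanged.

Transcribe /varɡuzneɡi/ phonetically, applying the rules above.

[vaːrɡuːzneːɣi]

/a/ — between /v/ and /r/, before a voiced consonant — surfaces as [aː] (rule 3).
/ɡ/ (between /r/ and /u/) is in the target of rule 1 but the environment (immediately after a vowel) is not met → [ɡ].
/u/ — between /ɡ/ and /z/, before a voiced consonant — surfaces as [uː] (rule 3).
/e/ meets the environment for rule 3 (before a voiced consonant) → [eː].
/ɡ/ (between /e/ and /i/): immediately after a vowel, so rule 1 applies → [ɣ].
/i/ (word-final) is in the target of rule 3 but the environment (before a voiced consonant) is not met → [i].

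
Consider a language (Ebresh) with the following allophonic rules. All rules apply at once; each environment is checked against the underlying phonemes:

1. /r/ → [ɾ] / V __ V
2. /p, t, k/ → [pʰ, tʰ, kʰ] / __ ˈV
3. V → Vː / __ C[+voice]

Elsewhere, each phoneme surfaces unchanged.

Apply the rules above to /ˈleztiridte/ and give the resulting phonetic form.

[ˈleːztiːɾiːdte]

/l/ (word-initial): no rule targets it → [l].
/e/ (between /l/ and /z/) occurs before a voiced consonant → [eː] by rule 3.
/z/ (between /e/ and /t/): no rule targets it → [z].
/t/ (between /z/ and /i/): rule 2 targets it, but not immediately before a stressed vowel → unchanged [t].
Rule 3 applies to /i/ (between /t/ and /r/: before a voiced consonant) → [iː].
/r/ — between /i/ and /i/, between two vowels — surfaces as [ɾ] (rule 1).
/i/ — between /r/ and /d/, before a voiced consonant — surfaces as [iː] (rule 3).
/d/ stays [d].
/t/ — between /d/ and /e/; rule 2 does not apply here → [t].
/e/ (word-final) fails the environment for rule 3, so it stays [e].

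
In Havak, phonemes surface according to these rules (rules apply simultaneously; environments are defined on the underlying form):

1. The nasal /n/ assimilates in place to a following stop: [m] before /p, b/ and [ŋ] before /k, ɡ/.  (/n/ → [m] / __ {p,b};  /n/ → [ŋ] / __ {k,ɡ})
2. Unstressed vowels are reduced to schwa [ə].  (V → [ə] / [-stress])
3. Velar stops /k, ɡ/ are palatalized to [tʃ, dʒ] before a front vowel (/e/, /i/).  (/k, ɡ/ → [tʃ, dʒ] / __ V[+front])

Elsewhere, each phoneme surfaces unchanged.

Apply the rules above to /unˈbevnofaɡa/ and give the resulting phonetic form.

[əmˈbevnəfəɡə]

/u/ (word-initial) occurs in an unstressed syllable → [ə] by rule 2.
Rule 1 applies to /n/ (between /u/ and /b/: before a labial or velar stop) → [m].
/e/ (between /b/ and /v/) is in the target of rule 2 but the environment (in an unstressed syllable) is not met → [e].
/n/ — between /v/ and /o/; rule 1 does not apply here → [n].
Rule 2 applies to /o/ (between /n/ and /f/: in an unstressed syllable) → [ə].
/a/ meets the environment for rule 2 (in an unstressed syllable) → [ə].
/ɡ/ (between /a/ and /a/) is in the target of rule 3 but the environment (before a front vowel) is not met → [ɡ].
Rule 2 applies to /a/ (word-final: in an unstressed syllable) → [ə].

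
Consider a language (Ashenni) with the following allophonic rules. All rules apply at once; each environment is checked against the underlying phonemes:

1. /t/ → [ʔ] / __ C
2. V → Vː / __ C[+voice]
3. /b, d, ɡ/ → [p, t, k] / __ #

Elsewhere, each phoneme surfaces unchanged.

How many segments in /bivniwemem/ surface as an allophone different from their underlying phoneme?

Segments that undergo a rule: /i/ → [iː] (rule 2); /i/ → [iː] (rule 2); /e/ → [eː] (rule 2); /e/ → [eː] (rule 2).
All other segments surface unchanged.

4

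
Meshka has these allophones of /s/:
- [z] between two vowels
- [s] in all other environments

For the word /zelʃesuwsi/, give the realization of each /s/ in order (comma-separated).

[z], [s]

Occurrence 1 (position 6): between two vowels → [z].
Occurrence 2 (position 9): no conditioning environment matches → elsewhere allophone [s].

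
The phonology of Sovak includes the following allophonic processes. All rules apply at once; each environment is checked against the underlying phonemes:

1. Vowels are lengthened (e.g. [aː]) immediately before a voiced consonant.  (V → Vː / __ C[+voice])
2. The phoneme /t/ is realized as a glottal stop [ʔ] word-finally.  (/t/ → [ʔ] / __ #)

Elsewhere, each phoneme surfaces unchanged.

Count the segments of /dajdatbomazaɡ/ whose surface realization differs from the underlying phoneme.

Segments that undergo a rule: /a/ → [aː] (rule 1); /o/ → [oː] (rule 1); /a/ → [aː] (rule 1); /a/ → [aː] (rule 1).
All other segments surface unchanged.

4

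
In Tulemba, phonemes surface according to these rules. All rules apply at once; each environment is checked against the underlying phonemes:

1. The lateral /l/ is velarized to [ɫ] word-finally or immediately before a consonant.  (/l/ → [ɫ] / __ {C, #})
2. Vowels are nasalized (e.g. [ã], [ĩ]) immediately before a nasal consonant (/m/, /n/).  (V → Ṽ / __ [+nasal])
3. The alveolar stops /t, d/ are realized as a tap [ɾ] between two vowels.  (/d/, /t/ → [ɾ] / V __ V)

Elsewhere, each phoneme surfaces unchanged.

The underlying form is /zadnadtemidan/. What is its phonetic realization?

/a/ (between /z/ and /d/): rule 2 targets it, but not before a nasal consonant → unchanged [a].
/d/ — between /a/ and /n/; rule 3 does not apply here → [d].
/a/ (between /n/ and /d/): rule 2 targets it, but not before a nasal consonant → unchanged [a].
/d/ (between /a/ and /t/) is in the target of rule 3 but the environment (between two vowels) is not met → [d].
/t/ — between /d/ and /e/; rule 3 does not apply here → [t].
Rule 2 applies to /e/ (between /t/ and /m/: before a nasal consonant) → [ẽ].
/i/ (between /m/ and /d/) is in the target of rule 2 but the environment (before a nasal consonant) is not met → [i].
/d/ — between /i/ and /a/, between two vowels — surfaces as [ɾ] (rule 3).
/a/ (between /d/ and /n/): before a nasal consonant, so rule 2 applies → [ã].

[zadnadtẽmiɾãn]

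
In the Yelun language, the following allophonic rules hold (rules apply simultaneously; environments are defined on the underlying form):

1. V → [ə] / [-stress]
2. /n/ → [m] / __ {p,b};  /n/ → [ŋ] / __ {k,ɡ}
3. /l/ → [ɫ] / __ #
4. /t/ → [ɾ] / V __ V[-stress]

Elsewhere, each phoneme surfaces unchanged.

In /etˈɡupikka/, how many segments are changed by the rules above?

Segments that undergo a rule: /e/ → [ə] (rule 1); /i/ → [ə] (rule 1); /a/ → [ə] (rule 1).
All other segments surface unchanged.

3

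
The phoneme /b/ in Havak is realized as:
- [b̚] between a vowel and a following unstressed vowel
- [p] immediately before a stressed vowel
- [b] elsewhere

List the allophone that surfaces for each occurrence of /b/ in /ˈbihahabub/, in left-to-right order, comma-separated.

[p], [b̚], [b]

Occurrence 1 (position 1): immediately before a stressed vowel → [p].
Occurrence 2 (position 7): between a vowel and a following unstressed vowel → [b̚].
Occurrence 3 (position 9): no conditioning environment matches → elsewhere allophone [b].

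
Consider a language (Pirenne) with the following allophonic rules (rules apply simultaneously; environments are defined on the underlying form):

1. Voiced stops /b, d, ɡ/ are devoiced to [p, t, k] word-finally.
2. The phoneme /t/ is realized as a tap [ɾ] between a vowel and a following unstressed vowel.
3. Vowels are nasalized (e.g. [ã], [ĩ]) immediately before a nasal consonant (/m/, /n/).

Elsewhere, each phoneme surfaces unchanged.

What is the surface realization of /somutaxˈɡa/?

Rule 3 applies to /o/ (between /s/ and /m/: before a nasal consonant) → [õ].
/u/ (between /m/ and /t/): rule 3 targets it, but not before a nasal consonant → unchanged [u].
/t/ — between /u/ and /a/, between a vowel and a following unstressed vowel — surfaces as [ɾ] (rule 2).
/a/ (between /t/ and /x/): rule 3 targets it, but not before a nasal consonant → unchanged [a].
/ɡ/ (between /x/ and /a/) fails the environment for rule 1, so it stays [ɡ].
/a/ — word-final; rule 3 does not apply here → [a].

[sõmuɾaxˈɡa]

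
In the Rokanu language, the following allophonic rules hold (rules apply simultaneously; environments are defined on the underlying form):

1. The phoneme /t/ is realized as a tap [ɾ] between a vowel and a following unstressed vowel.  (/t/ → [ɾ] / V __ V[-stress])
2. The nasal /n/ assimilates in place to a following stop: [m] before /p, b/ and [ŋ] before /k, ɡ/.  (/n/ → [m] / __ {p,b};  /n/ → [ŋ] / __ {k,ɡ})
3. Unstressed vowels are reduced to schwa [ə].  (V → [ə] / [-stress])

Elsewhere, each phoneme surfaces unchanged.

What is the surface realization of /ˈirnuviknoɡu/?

/i/ (word-initial): rule 3 targets it, but not in an unstressed syllable → unchanged [i].
/r/ — not in any rule's target class → [r].
/n/ — between /r/ and /u/; rule 2 does not apply here → [n].
/u/ — between /n/ and /v/, in an unstressed syllable — surfaces as [ə] (rule 3).
/v/ (between /u/ and /i/) is unaffected → [v].
/i/ (between /v/ and /k/) occurs in an unstressed syllable → [ə] by rule 3.
/k/ stays [k].
/n/ (between /k/ and /o/): rule 2 targets it, but not before a labial or velar stop → unchanged [n].
Rule 3 applies to /o/ (between /n/ and /ɡ/: in an unstressed syllable) → [ə].
/ɡ/ (between /o/ and /u/) is unaffected → [ɡ].
/u/ — word-final, in an unstressed syllable — surfaces as [ə] (rule 3).

[ˈirnəvəknəɡə]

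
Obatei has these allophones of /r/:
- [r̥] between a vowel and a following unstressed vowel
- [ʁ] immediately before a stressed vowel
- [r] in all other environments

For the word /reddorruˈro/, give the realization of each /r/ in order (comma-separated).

[r], [r], [r], [ʁ]

Occurrence 1 (position 1): no conditioning environment matches → elsewhere allophone [r].
Occurrence 2 (position 6): no conditioning environment matches → elsewhere allophone [r].
Occurrence 3 (position 7): no conditioning environment matches → elsewhere allophone [r].
Occurrence 4 (position 9): immediately before a stressed vowel → [ʁ].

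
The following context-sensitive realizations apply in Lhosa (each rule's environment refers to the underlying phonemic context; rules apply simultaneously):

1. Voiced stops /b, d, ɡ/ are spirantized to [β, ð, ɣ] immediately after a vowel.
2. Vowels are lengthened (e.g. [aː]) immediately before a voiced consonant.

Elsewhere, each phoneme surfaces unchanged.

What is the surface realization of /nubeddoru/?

/n/ — not in any rule's target class → [n].
/u/ — between /n/ and /b/, before a voiced consonant — surfaces as [uː] (rule 2).
/b/ (between /u/ and /e/) occurs immediately after a vowel → [β] by rule 1.
/e/ — between /b/ and /d/, before a voiced consonant — surfaces as [eː] (rule 2).
Rule 1 applies to /d/ (between /e/ and /d/: immediately after a vowel) → [ð].
/d/ (between /d/ and /o/): rule 1 targets it, but not immediately after a vowel → unchanged [d].
/o/ (between /d/ and /r/): before a voiced consonant, so rule 2 applies → [oː].
/r/ stays [r].
/u/ (word-final) fails the environment for rule 2, so it stays [u].

[nuːβeːðdoːru]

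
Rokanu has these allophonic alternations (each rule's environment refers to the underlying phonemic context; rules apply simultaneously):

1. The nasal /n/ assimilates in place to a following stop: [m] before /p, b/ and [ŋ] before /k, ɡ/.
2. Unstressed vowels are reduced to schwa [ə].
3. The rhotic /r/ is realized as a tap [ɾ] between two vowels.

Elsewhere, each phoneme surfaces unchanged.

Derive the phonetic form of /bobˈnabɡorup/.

/b/ stays [b].
/o/ — between /b/ and /b/, in an unstressed syllable — surfaces as [ə] (rule 2).
/b/ (between /o/ and /n/) is unaffected → [b].
/n/ (between /b/ and /a/): rule 1 targets it, but not before a labial or velar stop → unchanged [n].
/a/ — between /n/ and /b/; rule 2 does not apply here → [a].
/b/ (between /a/ and /ɡ/) is unaffected → [b].
/ɡ/ (between /b/ and /o/): no rule targets it → [ɡ].
/o/ meets the environment for rule 2 (in an unstressed syllable) → [ə].
Rule 3 applies to /r/ (between /o/ and /u/: between two vowels) → [ɾ].
/u/ (between /r/ and /p/): in an unstressed syllable, so rule 2 applies → [ə].
/p/ stays [p].

[bəbˈnabɡəɾəp]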